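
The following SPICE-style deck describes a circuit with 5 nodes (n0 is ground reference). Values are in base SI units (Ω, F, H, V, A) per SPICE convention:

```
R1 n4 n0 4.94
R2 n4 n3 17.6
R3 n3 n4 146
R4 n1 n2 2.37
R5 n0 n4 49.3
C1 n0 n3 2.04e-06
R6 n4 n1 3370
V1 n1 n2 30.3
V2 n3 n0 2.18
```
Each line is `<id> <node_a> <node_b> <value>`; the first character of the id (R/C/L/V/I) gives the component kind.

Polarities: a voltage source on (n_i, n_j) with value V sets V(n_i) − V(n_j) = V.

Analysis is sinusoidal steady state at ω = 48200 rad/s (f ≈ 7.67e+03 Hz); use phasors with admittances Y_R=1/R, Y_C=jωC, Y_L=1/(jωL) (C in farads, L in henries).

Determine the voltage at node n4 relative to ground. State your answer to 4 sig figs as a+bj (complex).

MNA unknowns: 4 node voltages V₁..V_4 plus 2 source currents (V1, V2)
R1: Y=0.2024+0.000j on G[4,0]
R2: Y=0.05682+0.000j on G[4,3]
R3: Y=0.006849+0.000j on G[3,4]
R4: Y=0.4219+0.000j on G[1,2]
R5: Y=0.02028+0.000j on G[0,4]
C1: Y=0.000+0.09833j on G[0,3]
R6: Y=0.0002967+0.000j on G[4,1]
V1: row V1−V2=30.3, i_V1 at 1,2
V2: row V3−V0=2.18, i_V2 at 3,0
solve → V1=0.4847+0.000j, V2=-29.82+0.000j, V3=2.180+0.000j, V4=0.4847+0.000j
aux → i_V1=-12.78+0.000j, i_V2=-0.1079-0.2144j

0.4847+0.000j V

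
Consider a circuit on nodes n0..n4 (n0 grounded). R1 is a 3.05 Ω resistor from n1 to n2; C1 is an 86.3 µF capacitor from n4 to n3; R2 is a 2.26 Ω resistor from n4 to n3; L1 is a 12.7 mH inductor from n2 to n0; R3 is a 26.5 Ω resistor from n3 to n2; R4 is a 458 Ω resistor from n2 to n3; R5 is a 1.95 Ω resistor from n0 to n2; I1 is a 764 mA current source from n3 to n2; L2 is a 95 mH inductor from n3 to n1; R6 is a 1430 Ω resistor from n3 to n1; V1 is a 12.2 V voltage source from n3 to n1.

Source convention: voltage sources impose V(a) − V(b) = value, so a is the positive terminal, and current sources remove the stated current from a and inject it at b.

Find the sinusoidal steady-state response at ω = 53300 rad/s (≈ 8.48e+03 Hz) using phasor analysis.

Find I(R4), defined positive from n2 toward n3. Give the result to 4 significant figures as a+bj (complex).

Element admittances at ω=53300 rad/s:
  Y(R1) = 0.3279+0.000j S between n1,n2
  Y(C1) = 0.000+4.600j S between n4,n3
  Y(R2) = 0.4425+0.000j S between n4,n3
  Y(L1) = 0.000-0.001477j S between n2,n0
  Y(R3) = 0.03774+0.000j S between n3,n2
  Y(R4) = 0.002183+0.000j S between n2,n3
  Y(R5) = 0.5128+0.000j S between n0,n2
  I1: injects 0.764 A into n2 (from n3)
  Y(L2) = 0.000-0.0001975j S between n3,n1
  Y(R6) = 0.0006993+0.000j S between n3,n1
  V1: constraint V(n3)−V(n1) = 12.2
Assemble and solve the 5×5 MNA system:
  V(n1)=-3.401+0.000j  V(n2)=0.000+0.000j  V(n3)=8.799+0.000j  V(n4)=8.799+0.000j
  i(V1)=-1.124+0.002409j

-0.01921+0.000j A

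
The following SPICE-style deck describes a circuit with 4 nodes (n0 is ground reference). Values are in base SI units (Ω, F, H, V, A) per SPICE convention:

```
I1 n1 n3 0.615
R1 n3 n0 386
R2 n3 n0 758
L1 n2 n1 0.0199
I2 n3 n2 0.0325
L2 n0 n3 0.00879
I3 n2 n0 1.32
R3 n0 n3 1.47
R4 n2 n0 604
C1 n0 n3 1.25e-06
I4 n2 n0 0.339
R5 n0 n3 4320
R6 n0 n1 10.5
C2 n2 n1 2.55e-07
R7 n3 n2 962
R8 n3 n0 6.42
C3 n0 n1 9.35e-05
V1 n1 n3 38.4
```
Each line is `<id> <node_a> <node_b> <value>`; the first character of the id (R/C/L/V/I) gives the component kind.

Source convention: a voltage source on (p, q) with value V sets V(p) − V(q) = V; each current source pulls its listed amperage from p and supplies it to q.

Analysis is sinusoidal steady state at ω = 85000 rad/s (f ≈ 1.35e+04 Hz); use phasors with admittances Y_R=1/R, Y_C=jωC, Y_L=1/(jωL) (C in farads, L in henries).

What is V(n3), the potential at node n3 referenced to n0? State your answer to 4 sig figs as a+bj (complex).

-37.49-3.696j V

MNA unknowns: 3 node voltages V₁..V_3 plus 1 source current (V1)
I1: z[1]−=0.615, z[3]+=0.615
R1: Y=0.002591+0.000j on G[3,0]
R2: Y=0.001319+0.000j on G[3,0]
L1: Y=0.000-0.0005912j on G[2,1]
I2: z[3]−=0.0325, z[2]+=0.0325
L2: Y=0.000-0.001338j on G[0,3]
I3: z[2]−=1.32, z[0]+=1.32
R3: Y=0.6803+0.000j on G[0,3]
R4: Y=0.001656+0.000j on G[2,0]
C1: Y=0.000+0.1063j on G[0,3]
I4: z[2]−=0.339, z[0]+=0.339
R5: Y=0.0002315+0.000j on G[0,3]
R6: Y=0.09524+0.000j on G[0,1]
C2: Y=0.000+0.02167j on G[2,1]
R7: Y=0.001040+0.000j on G[3,2]
R8: Y=0.1558+0.000j on G[3,0]
C3: Y=0.000+7.947j on G[0,1]
V1: row V1−V3=38.4, i_V1 at 1,3
solve → V1=0.9144-3.696j, V2=-8.750+74.18j, V3=-37.49-3.696j
aux → i_V1=-31.72-7.119j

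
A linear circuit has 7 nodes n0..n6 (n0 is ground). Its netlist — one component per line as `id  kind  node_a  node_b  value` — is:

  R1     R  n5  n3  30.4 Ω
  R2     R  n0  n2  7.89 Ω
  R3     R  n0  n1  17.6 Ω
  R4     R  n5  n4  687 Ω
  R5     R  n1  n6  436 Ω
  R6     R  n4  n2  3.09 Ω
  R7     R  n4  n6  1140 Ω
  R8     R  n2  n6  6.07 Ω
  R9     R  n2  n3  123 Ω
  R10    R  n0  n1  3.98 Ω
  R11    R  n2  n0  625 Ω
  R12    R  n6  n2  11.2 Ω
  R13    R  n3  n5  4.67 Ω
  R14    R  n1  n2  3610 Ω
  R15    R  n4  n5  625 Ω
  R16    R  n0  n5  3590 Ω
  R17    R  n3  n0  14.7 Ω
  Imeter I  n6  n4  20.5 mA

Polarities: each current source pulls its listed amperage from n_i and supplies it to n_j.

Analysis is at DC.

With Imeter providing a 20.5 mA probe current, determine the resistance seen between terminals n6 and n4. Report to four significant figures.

Apply KCL at each of the 6 non-ground nodes and solve the resulting linear system.
Node n1: branches {R3, R5, R10, R14} → V_1 = -0.0005858
Node n2: branches {R2, R6, R8, R9, R11, R12, R14} → V_2 = 0.0001344
Node n3: branches {R1, R9, R13, R17} → V_3 = 0.002387
Node n4: branches {R4, R6, R7, R15, Imeter} → V_4 = 0.06253
Node n5: branches {R1, R4, R13, R15, R16} → V_5 = 0.003118
Node n6: branches {R5, R7, R8, R12, Imeter} → V_6 = -0.07936

R_eq = 6.922 Ω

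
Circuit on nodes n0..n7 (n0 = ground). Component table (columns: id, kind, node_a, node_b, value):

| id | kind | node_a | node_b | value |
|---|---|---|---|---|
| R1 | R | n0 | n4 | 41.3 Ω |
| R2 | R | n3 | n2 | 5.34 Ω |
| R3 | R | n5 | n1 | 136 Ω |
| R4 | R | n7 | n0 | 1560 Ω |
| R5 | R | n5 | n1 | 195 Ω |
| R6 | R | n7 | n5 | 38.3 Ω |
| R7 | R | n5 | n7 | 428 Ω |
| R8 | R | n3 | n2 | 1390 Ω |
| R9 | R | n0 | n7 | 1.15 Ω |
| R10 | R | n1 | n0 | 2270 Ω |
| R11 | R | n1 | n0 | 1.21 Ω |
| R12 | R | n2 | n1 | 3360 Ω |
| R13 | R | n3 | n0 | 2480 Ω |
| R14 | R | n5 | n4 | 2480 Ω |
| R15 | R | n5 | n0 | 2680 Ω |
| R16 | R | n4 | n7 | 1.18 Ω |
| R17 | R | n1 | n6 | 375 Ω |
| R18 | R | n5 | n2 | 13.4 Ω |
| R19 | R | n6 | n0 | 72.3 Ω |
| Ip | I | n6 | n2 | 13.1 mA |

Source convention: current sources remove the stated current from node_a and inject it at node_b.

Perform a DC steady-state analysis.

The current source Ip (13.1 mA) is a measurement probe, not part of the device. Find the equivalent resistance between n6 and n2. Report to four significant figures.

R_eq = 97.57 Ω

MNA unknowns: 7 node voltages V₁..V_7
R1: Y=0.02421 on G[0,4]
R2: Y=0.1873 on G[3,2]
R3: Y=0.007353 on G[5,1]
R4: Y=0.0006410 on G[7,0]
R5: Y=0.005128 on G[5,1]
R6: Y=0.02611 on G[7,5]
R7: Y=0.002336 on G[5,7]
R8: Y=0.0007194 on G[3,2]
R9: Y=0.8696 on G[0,7]
R10: Y=0.0004405 on G[1,0]
R11: Y=0.8264 on G[1,0]
R12: Y=0.0002976 on G[2,1]
R13: Y=0.0004032 on G[3,0]
R14: Y=0.0004032 on G[5,4]
R15: Y=0.0003731 on G[5,0]
R16: Y=0.8475 on G[4,7]
R17: Y=0.002667 on G[1,6]
R18: Y=0.07463 on G[5,2]
R19: Y=0.01383 on G[6,0]
Ip: z[6]−=0.0131, z[2]+=0.0131
solve → V1=0.002303, V2=0.4845, V3=0.4834, V4=0.009667, V5=0.3135, V6=-0.7937, V7=0.009799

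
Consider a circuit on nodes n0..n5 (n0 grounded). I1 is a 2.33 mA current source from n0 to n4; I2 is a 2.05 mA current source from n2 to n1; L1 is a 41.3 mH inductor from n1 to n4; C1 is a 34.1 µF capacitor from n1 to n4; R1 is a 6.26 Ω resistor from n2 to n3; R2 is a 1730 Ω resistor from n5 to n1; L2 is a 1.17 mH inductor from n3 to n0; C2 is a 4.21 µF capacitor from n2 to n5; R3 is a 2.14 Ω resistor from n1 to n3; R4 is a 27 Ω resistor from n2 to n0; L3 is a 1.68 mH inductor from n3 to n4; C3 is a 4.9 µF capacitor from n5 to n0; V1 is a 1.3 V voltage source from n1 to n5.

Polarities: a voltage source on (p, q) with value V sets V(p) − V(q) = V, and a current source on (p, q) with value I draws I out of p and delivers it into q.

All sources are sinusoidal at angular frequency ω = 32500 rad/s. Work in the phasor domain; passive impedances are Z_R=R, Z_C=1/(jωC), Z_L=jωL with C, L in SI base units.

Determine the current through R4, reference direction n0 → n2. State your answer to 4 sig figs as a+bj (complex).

Element admittances at ω=32500 rad/s:
  I1: injects 0.00233 A into n4 (from n0)
  I2: injects 0.00205 A into n1 (from n2)
  Y(L1) = 0.000-0.0007450j S between n1,n4
  Y(C1) = 0.000+1.108j S between n1,n4
  Y(R1) = 0.1597+0.000j S between n2,n3
  Y(R2) = 0.0005780+0.000j S between n5,n1
  Y(L2) = 0.000-0.02630j S between n3,n0
  Y(C2) = 0.000+0.1368j S between n2,n5
  Y(R3) = 0.4673+0.000j S between n1,n3
  Y(R4) = 0.03704+0.000j S between n2,n0
  Y(L3) = 0.000-0.01832j S between n3,n4
  Y(C3) = 0.000+0.1593j S between n5,n0
  V1: constraint V(n1)−V(n5) = 1.3
Assemble and solve the 6×6 MNA system:
  V(n1)=1.587+0.1940j  V(n2)=0.8030-0.2513j  V(n3)=1.383+0.1326j  V(n4)=1.590+0.1929j  V(n5)=0.2869+0.1940j
  i(V1)=-0.09257-0.02493j

-0.02974+0.009306j A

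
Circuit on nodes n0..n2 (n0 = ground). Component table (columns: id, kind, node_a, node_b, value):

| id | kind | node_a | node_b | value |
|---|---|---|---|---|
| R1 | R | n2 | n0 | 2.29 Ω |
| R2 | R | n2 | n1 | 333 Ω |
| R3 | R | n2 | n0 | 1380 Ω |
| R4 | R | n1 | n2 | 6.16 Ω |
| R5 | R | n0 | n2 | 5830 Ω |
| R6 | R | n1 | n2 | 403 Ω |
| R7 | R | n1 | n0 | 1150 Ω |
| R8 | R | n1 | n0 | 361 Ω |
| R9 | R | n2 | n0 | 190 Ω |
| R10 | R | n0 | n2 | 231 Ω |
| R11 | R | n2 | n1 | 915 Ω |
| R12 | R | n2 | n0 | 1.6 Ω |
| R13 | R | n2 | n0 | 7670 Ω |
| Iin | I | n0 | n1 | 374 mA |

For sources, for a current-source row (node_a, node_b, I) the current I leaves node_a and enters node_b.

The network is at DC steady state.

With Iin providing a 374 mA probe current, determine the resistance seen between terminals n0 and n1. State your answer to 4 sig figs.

R_eq = 6.686 Ω

MNA unknowns: 2 node voltages V₁..V_2
R1: Y=0.4367 on G[2,0]
R2: Y=0.003003 on G[2,1]
R3: Y=0.0007246 on G[2,0]
R4: Y=0.1623 on G[1,2]
R5: Y=0.0001715 on G[0,2]
R6: Y=0.002481 on G[1,2]
R7: Y=0.0008696 on G[1,0]
R8: Y=0.002770 on G[1,0]
R9: Y=0.005263 on G[2,0]
R10: Y=0.004329 on G[0,2]
R11: Y=0.001093 on G[2,1]
R12: Y=0.6250 on G[2,0]
R13: Y=0.0001304 on G[2,0]
Iin: z[0]−=0.374, z[1]+=0.374
solve → V1=2.501, V2=0.3403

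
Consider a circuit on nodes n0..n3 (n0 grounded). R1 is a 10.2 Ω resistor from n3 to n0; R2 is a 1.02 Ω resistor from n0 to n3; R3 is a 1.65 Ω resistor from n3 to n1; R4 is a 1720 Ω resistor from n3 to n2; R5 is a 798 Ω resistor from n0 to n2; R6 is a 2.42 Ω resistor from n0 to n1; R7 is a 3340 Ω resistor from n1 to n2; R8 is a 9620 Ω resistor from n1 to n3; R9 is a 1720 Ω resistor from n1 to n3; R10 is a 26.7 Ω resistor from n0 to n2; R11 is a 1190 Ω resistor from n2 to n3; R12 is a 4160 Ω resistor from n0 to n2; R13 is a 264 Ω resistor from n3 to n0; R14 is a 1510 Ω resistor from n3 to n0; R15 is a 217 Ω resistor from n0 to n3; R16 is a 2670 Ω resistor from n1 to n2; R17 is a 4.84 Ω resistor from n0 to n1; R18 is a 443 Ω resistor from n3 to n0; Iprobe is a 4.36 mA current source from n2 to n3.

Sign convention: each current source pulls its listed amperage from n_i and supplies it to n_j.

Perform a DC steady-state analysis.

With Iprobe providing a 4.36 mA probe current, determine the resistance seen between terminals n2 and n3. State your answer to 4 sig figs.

MNA unknowns: 3 node voltages V₁..V_3
R1: Y=0.09804 on G[3,0]
R2: Y=0.9804 on G[0,3]
R3: Y=0.6061 on G[3,1]
R4: Y=0.0005814 on G[3,2]
R5: Y=0.001253 on G[0,2]
R6: Y=0.4132 on G[0,1]
R7: Y=0.0002994 on G[1,2]
R8: Y=0.0001040 on G[1,3]
R9: Y=0.0005814 on G[1,3]
R10: Y=0.03745 on G[0,2]
R11: Y=0.0008403 on G[2,3]
R12: Y=0.0002404 on G[0,2]
R13: Y=0.003788 on G[3,0]
R14: Y=0.0006623 on G[3,0]
R15: Y=0.004608 on G[0,3]
R16: Y=0.0003745 on G[1,2]
R17: Y=0.2066 on G[0,1]
R18: Y=0.002257 on G[3,0]
Iprobe: z[2]−=0.00436, z[3]+=0.00436
solve → V1=0.001418, V2=-0.1061, V3=0.002986

R_eq = 25.02 Ω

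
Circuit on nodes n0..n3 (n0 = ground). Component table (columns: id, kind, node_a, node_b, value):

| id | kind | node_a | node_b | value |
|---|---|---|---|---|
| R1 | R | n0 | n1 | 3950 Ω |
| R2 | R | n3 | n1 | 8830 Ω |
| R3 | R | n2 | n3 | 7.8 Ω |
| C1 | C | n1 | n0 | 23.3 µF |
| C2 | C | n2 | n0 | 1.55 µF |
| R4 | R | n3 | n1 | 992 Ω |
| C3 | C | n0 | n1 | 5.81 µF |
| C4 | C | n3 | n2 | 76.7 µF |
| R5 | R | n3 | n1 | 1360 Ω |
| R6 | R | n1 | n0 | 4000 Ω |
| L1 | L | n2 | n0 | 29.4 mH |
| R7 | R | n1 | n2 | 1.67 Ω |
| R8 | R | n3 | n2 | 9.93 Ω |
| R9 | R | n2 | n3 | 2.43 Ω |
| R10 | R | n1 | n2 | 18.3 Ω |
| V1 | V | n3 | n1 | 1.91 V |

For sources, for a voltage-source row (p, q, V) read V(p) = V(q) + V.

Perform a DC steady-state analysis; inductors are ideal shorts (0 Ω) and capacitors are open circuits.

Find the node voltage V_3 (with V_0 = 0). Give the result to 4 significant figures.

Apply KCL at each of the 3 non-ground nodes and solve the resulting linear system.
Node n1: branches {R1, R2, C1, R4, C3, R5, R6, R7, R10, V1} → V_1 = -0.9450
Node n2: branches {R3, C2, C4, L1, R7, R8, R9, R10} → V_2 = 0.000
Node n3: branches {R2, R3, R4, C4, R5, R8, R9, V1} → V_3 = 0.9650
Source currents: i(L1)=0.0004755, i(V1)=-0.6215

0.9650 V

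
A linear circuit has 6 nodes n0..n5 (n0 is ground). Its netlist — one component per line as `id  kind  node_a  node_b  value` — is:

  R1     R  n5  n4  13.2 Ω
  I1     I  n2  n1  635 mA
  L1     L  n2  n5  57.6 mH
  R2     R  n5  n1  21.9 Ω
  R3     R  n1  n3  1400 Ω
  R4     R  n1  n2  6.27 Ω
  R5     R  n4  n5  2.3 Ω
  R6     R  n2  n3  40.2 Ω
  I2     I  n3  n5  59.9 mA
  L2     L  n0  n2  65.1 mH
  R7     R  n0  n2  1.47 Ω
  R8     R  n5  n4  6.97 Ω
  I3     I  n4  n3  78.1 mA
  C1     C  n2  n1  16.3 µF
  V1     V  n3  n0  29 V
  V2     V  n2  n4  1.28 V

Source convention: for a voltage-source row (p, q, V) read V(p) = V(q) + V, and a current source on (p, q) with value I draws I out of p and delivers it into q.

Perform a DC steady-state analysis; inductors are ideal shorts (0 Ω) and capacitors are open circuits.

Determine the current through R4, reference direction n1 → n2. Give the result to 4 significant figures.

Element admittances at DC:
  Y(R1) = 0.07576 S between n5,n4
  I1: injects 0.635 A into n1 (from n2)
  L1: short n2↔n5 (DC inductor)
  Y(R2) = 0.04566 S between n5,n1
  Y(R3) = 0.0007143 S between n1,n3
  Y(R4) = 0.1595 S between n1,n2
  Y(R5) = 0.4348 S between n4,n5
  Y(R6) = 0.02488 S between n2,n3
  I2: injects 0.0599 A into n5 (from n3)
  L2: short n0↔n2 (DC inductor)
  Y(R7) = 0.6803 S between n0,n2
  Y(R8) = 0.1435 S between n5,n4
  I3: injects 0.0781 A into n3 (from n4)
  Y(C1) = 0.000 S between n2,n1
  V1: constraint V(n3)−V(n0) = 29
  V2: constraint V(n2)−V(n4) = 1.28
Assemble and solve the 9×9 MNA system:
  V(n1)=3.185  V(n2)=0.000  V(n3)=29.00  V(n4)=-1.280  V(n5)=0.000
  i(L1)=0.6318  i(L2)=-0.7216  i(V1)=-0.7216  i(V2)=-0.7590

0.5080 A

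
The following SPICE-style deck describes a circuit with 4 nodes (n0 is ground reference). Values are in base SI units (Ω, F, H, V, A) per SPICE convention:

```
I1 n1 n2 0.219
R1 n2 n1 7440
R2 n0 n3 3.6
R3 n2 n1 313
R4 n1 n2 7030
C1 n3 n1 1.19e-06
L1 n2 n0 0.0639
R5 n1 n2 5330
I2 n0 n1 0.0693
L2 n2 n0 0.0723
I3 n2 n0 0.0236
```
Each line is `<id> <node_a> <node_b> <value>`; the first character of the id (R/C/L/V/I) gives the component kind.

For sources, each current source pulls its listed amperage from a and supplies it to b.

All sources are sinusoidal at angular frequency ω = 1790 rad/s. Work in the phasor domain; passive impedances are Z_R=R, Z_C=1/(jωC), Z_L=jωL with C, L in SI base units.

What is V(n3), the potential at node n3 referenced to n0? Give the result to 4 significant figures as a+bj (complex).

MNA unknowns: 3 node voltages V₁..V_3
I1: z[1]−=0.219, z[2]+=0.219
R1: Y=0.0001344+0.000j on G[2,1]
R2: Y=0.2778+0.000j on G[0,3]
R3: Y=0.003195+0.000j on G[2,1]
R4: Y=0.0001422+0.000j on G[1,2]
C1: Y=0.000+0.002130j on G[3,1]
L1: Y=0.000-0.008743j on G[2,0]
R5: Y=0.0001876+0.000j on G[1,2]
I2: z[0]−=0.0693, z[1]+=0.0693
L2: Y=0.000-0.007727j on G[2,0]
I3: z[2]−=0.0236, z[0]+=0.0236
solve → V1=-30.91+23.77j, V2=-3.974+5.879j, V3=-0.1841-0.2356j

-0.1841-0.2356j V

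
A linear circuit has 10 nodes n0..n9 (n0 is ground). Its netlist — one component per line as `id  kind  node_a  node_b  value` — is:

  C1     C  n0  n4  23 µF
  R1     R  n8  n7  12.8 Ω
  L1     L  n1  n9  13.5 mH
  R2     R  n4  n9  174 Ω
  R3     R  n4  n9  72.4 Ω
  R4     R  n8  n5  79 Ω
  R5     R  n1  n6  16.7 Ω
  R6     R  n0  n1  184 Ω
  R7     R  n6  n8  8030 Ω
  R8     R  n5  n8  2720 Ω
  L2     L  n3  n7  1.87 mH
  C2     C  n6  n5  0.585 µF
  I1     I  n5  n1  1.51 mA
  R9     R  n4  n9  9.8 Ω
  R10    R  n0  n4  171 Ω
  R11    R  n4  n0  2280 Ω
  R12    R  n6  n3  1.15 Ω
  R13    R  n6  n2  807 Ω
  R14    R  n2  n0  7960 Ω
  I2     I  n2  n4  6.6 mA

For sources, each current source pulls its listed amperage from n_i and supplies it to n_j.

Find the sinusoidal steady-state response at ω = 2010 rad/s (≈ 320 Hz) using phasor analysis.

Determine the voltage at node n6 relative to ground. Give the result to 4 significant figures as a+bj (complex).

-0.1746-0.1634j V

Element admittances at ω=2010 rad/s:
  Y(C1) = 0.000+0.04623j S between n0,n4
  Y(R1) = 0.07812+0.000j S between n8,n7
  Y(L1) = 0.000-0.03685j S between n1,n9
  Y(R2) = 0.005747+0.000j S between n4,n9
  Y(R3) = 0.01381+0.000j S between n4,n9
  Y(R4) = 0.01266+0.000j S between n8,n5
  Y(R5) = 0.05988+0.000j S between n1,n6
  Y(R6) = 0.005435+0.000j S between n0,n1
  Y(R7) = 0.0001245+0.000j S between n6,n8
  Y(R8) = 0.0003676+0.000j S between n5,n8
  Y(L2) = 0.000-0.2660j S between n3,n7
  Y(C2) = 0.000+0.001176j S between n6,n5
  I1: injects 0.00151 A into n1 (from n5)
  Y(R9) = 0.1020+0.000j S between n4,n9
  Y(R10) = 0.005848+0.000j S between n0,n4
  Y(R11) = 0.0004386+0.000j S between n4,n0
  Y(R12) = 0.8696+0.000j S between n6,n3
  Y(R13) = 0.001239+0.000j S between n6,n2
  Y(R14) = 0.0001256+0.000j S between n2,n0
  I2: injects 0.0066 A into n4 (from n2)
Assemble and solve the 9×9 MNA system:
  V(n1)=-0.04966-0.1637j  V(n2)=-4.994-0.1484j  V(n3)=-0.1763-0.1632j  V(n4)=0.02188-0.01643j  V(n5)=-0.3112-0.1544j  V(n6)=-0.1746-0.1634j  V(n7)=-0.1769-0.1688j  V(n8)=-0.1961-0.1668j  V(n9)=-0.02501-0.008965j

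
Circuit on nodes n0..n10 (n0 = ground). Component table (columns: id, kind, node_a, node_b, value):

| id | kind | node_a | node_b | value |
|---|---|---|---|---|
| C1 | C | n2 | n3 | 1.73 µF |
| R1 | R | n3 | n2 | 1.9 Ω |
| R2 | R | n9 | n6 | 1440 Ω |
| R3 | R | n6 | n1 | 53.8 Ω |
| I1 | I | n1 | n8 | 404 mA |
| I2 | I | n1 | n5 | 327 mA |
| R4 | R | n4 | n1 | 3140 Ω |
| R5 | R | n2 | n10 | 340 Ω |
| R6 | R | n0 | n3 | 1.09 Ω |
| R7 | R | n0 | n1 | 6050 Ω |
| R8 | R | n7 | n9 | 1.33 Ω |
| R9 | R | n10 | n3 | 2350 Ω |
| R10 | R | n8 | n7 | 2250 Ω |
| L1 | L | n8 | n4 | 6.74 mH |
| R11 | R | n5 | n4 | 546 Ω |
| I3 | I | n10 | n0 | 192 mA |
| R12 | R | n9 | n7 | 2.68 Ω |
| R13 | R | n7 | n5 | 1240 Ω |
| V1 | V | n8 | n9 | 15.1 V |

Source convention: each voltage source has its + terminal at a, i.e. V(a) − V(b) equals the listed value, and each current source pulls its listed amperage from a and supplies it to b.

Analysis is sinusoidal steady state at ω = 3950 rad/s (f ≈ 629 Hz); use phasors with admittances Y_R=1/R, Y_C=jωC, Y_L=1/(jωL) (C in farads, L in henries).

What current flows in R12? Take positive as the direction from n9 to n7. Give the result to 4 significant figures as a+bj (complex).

-0.03815+0.0001001j A

Element admittances at ω=3950 rad/s:
  Y(C1) = 0.000+0.006834j S between n2,n3
  Y(R1) = 0.5263+0.000j S between n3,n2
  Y(R2) = 0.0006944+0.000j S between n9,n6
  Y(R3) = 0.01859+0.000j S between n6,n1
  I1: injects 0.404 A into n8 (from n1)
  I2: injects 0.327 A into n5 (from n1)
  Y(R4) = 0.0003185+0.000j S between n4,n1
  Y(R5) = 0.002941+0.000j S between n2,n10
  Y(R6) = 0.9174+0.000j S between n0,n3
  Y(R7) = 0.0001653+0.000j S between n0,n1
  Y(R8) = 0.7519+0.000j S between n7,n9
  Y(R9) = 0.0004255+0.000j S between n10,n3
  Y(R10) = 0.0004444+0.000j S between n8,n7
  Y(L1) = 0.000-0.03756j S between n8,n4
  Y(R11) = 0.001832+0.000j S between n5,n4
  I3: injects 0.192 A into n0 (from n10)
  Y(R12) = 0.3731+0.000j S between n9,n7
  Y(R13) = 0.0008065+0.000j S between n7,n5
  V1: constraint V(n8)−V(n9) = 15.1
Assemble and solve the 11×11 MNA system:
  V(n1)=0.000+0.000j  V(n2)=-0.5277+0.004131j  V(n3)=-0.2093+0.000j  V(n4)=750.2-0.3656j  V(n5)=869.6-0.2008j  V(n6)=26.47+0.006265j  V(n7)=735.2+0.1737j  V(n8)=750.2+0.1739j  V(n9)=735.1+0.1739j  V(n10)=-57.52+0.003609j
  i(V1)=0.3771+0.0004183j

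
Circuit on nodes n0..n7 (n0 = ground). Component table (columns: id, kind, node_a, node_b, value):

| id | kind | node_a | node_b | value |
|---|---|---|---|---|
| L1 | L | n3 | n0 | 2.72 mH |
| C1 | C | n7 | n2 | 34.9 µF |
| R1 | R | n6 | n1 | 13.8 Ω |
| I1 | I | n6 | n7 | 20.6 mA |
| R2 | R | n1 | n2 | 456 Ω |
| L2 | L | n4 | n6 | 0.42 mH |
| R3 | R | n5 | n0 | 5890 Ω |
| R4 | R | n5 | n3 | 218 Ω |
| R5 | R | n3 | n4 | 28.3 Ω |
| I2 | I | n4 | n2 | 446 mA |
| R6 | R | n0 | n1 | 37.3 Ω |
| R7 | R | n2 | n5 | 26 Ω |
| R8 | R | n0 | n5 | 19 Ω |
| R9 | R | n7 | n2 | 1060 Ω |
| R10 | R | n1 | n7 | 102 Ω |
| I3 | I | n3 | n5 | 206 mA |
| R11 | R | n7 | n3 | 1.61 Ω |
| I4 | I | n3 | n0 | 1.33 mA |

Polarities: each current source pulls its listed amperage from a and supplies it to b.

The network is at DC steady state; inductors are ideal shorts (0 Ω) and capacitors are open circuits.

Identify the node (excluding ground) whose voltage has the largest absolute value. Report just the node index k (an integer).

Element admittances at DC:
  L1: short n3↔n0 (DC inductor)
  Y(C1) = 0.000 S between n7,n2
  Y(R1) = 0.07246 S between n6,n1
  I1: injects 0.0206 A into n7 (from n6)
  Y(R2) = 0.002193 S between n1,n2
  L2: short n4↔n6 (DC inductor)
  Y(R3) = 0.0001698 S between n5,n0
  Y(R4) = 0.004587 S between n5,n3
  Y(R5) = 0.03534 S between n3,n4
  I2: injects 0.446 A into n2 (from n4)
  Y(R6) = 0.02681 S between n0,n1
  Y(R7) = 0.03846 S between n2,n5
  Y(R8) = 0.05263 S between n0,n5
  Y(R9) = 0.0009434 S between n7,n2
  Y(R10) = 0.009804 S between n1,n7
  I3: injects 0.206 A into n5 (from n3)
  Y(R11) = 0.6211 S between n7,n3
  I4: injects 0.00133 A into n0 (from n3)
Assemble and solve the 9×9 MNA system:
  V(n1)=-4.319  V(n2)=19.84  V(n3)=0.000  V(n4)=-7.232  V(n5)=10.11  V(n6)=-7.232  V(n7)=-0.004782
  i(L1)=-0.4194  i(L2)=-0.1905

2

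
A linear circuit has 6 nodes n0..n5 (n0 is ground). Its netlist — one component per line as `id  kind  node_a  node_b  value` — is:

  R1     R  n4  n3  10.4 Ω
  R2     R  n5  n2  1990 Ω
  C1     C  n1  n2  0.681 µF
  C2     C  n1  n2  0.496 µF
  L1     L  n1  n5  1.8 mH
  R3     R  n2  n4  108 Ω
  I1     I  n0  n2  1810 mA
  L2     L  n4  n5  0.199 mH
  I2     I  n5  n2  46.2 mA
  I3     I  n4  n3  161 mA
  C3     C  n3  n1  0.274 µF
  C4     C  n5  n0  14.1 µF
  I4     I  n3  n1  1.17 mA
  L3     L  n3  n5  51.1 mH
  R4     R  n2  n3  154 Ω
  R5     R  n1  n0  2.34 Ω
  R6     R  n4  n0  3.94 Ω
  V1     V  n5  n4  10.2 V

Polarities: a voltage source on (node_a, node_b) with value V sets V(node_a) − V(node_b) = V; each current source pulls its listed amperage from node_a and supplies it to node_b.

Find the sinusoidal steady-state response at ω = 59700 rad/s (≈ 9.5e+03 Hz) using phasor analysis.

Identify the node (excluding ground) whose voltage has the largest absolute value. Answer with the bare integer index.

Apply KCL at each of the 5 non-ground nodes and solve the resulting linear system.
Node n1: branches {C1, C2, L1, C3, I4, R5} → V_1 = 3.756+0.3795j
Node n2: branches {R2, C1, C2, R3, I1, I2, R4} → V_2 = 8.229-22.22j
Node n3: branches {R1, I3, C3, I4, L3, R4} → V_3 = -7.256-2.576j
Node n4: branches {R1, R3, L2, I3, R6, V1} → V_4 = -9.459-3.095j
Node n5: branches {R2, L1, L2, I2, C4, L3, V1} → V_5 = 0.7406-3.095j
Source currents: i(V1)=-2.616+0.2001j

2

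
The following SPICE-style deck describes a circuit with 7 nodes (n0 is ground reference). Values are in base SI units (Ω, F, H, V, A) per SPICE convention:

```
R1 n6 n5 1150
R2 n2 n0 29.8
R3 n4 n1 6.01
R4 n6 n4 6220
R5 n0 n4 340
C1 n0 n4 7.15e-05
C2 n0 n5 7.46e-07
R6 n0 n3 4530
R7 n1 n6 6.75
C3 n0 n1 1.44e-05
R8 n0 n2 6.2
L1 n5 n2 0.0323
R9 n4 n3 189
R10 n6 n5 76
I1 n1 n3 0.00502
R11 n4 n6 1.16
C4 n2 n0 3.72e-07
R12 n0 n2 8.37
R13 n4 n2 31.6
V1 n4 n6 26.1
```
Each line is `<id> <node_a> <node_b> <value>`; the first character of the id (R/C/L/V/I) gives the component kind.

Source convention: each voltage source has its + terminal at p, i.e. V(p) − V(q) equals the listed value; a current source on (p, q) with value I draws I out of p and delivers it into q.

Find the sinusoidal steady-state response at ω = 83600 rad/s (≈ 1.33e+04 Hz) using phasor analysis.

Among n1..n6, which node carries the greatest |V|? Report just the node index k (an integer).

6

MNA unknowns: 6 node voltages V₁..V_6 plus 1 source current (V1)
R1: Y=0.0008696+0.000j on G[6,5]
R2: Y=0.03356+0.000j on G[2,0]
R3: Y=0.1664+0.000j on G[4,1]
R4: Y=0.0001608+0.000j on G[6,4]
R5: Y=0.002941+0.000j on G[0,4]
C1: Y=0.000+5.977j on G[0,4]
C2: Y=0.000+0.06237j on G[0,5]
R6: Y=0.0002208+0.000j on G[0,3]
R7: Y=0.1481+0.000j on G[1,6]
C3: Y=0.000+1.204j on G[0,1]
R8: Y=0.1613+0.000j on G[0,2]
L1: Y=0.000-0.0003703j on G[5,2]
R9: Y=0.005291+0.000j on G[4,3]
R10: Y=0.01316+0.000j on G[6,5]
I1: z[1]−=0.00502, z[3]+=0.00502
R11: Y=0.8621+0.000j on G[4,6]
C4: Y=0.000+0.03110j on G[2,0]
R12: Y=0.1195+0.000j on G[0,2]
R13: Y=0.03165+0.000j on G[4,2]
V1: row V4−V6=26.1, i_V1 at 4,6
solve → V1=-0.9310+2.919j, V2=0.01947-0.05916j, V3=1.108-0.6185j, V4=0.2055-0.6443j, V5=-1.400+5.543j, V6=-25.89-0.6443j
aux → i_V1=-26.55-0.6147j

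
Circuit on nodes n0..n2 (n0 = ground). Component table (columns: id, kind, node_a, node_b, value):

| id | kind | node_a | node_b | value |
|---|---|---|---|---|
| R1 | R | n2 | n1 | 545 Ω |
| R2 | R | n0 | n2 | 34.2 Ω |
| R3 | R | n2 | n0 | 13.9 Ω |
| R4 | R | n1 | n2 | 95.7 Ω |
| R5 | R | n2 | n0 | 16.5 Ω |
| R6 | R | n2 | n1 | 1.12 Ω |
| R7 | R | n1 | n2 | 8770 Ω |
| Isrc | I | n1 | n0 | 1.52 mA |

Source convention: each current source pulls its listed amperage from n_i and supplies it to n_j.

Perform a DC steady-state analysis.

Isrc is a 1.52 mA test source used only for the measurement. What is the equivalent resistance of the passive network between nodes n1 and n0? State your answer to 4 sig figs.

R_eq = 7.286 Ω

Element admittances at DC:
  Y(R1) = 0.001835 S between n2,n1
  Y(R2) = 0.02924 S between n0,n2
  Y(R3) = 0.07194 S between n2,n0
  Y(R4) = 0.01045 S between n1,n2
  Y(R5) = 0.06061 S between n2,n0
  Y(R6) = 0.8929 S between n2,n1
  Y(R7) = 0.0001140 S between n1,n2
  Isrc: injects 0.00152 A into n0 (from n1)
Assemble and solve the 2×2 MNA system:
  V(n1)=-0.01107  V(n2)=-0.009395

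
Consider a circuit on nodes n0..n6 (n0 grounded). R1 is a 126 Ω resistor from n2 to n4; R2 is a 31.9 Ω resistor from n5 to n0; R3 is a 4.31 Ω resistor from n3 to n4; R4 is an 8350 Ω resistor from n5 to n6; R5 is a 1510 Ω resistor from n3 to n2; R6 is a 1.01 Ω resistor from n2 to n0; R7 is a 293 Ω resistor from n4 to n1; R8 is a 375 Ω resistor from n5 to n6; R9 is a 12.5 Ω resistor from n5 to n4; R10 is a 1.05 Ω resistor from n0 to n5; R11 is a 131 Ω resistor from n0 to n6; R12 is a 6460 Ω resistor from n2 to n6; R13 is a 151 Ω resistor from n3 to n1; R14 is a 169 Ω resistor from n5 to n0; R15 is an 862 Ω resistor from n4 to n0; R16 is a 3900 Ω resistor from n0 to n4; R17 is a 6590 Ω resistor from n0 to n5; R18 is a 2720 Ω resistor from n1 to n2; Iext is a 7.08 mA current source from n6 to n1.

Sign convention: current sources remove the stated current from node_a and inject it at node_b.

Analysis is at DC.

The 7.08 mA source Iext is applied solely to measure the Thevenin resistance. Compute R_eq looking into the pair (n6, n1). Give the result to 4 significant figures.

Element admittances at DC:
  Y(R1) = 0.007937 S between n2,n4
  Y(R2) = 0.03135 S between n5,n0
  Y(R3) = 0.2320 S between n3,n4
  Y(R4) = 0.0001198 S between n5,n6
  Y(R5) = 0.0006623 S between n3,n2
  Y(R6) = 0.9901 S between n2,n0
  Y(R7) = 0.003413 S between n4,n1
  Y(R8) = 0.002667 S between n5,n6
  Y(R9) = 0.08000 S between n5,n4
  Y(R10) = 0.9524 S between n0,n5
  Y(R11) = 0.007634 S between n0,n6
  Y(R12) = 0.0001548 S between n2,n6
  Y(R13) = 0.006623 S between n3,n1
  Y(R14) = 0.005917 S between n5,n0
  Y(R15) = 0.001160 S between n4,n0
  Y(R16) = 0.0002564 S between n0,n4
  Y(R17) = 0.0001517 S between n0,n5
  Y(R18) = 0.0003676 S between n1,n2
  Iext: injects 0.00708 A into n1 (from n6)
Assemble and solve the 6×6 MNA system:
  V(n1)=0.7690  V(n2)=0.0008731  V(n3)=0.09804  V(n4)=0.07917  V(n5)=0.004168  V(n6)=-0.6684

R_eq = 203.0 Ω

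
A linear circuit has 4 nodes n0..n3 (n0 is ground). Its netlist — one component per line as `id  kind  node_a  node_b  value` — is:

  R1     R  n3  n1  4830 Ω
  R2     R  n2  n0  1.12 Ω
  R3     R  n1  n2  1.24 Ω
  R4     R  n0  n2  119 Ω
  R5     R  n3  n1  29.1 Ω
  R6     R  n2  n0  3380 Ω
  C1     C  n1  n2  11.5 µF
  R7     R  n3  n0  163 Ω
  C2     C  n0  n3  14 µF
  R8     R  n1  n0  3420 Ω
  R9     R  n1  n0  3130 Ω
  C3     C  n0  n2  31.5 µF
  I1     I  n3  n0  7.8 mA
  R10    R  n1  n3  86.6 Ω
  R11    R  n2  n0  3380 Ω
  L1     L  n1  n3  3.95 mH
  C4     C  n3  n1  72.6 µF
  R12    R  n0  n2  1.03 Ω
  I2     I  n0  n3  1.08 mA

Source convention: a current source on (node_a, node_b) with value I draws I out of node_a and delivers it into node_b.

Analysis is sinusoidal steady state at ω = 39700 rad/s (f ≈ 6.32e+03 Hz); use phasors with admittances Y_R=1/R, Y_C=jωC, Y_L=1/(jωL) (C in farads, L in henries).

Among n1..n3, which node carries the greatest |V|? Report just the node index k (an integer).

MNA unknowns: 3 node voltages V₁..V_3
R1: Y=0.0002070+0.000j on G[3,1]
R2: Y=0.8929+0.000j on G[2,0]
R3: Y=0.8065+0.000j on G[1,2]
R4: Y=0.008403+0.000j on G[0,2]
R5: Y=0.03436+0.000j on G[3,1]
R6: Y=0.0002959+0.000j on G[2,0]
C1: Y=0.000+0.4566j on G[1,2]
R7: Y=0.006135+0.000j on G[3,0]
C2: Y=0.000+0.5558j on G[0,3]
R8: Y=0.0002924+0.000j on G[1,0]
R9: Y=0.0003195+0.000j on G[1,0]
C3: Y=0.000+1.251j on G[0,2]
I1: z[3]−=0.0078, z[0]+=0.0078
R10: Y=0.01155+0.000j on G[1,3]
R11: Y=0.0002959+0.000j on G[2,0]
L1: Y=0.000-0.006377j on G[1,3]
C4: Y=0.000+2.882j on G[3,1]
R12: Y=0.9709+0.000j on G[0,2]
I2: z[0]−=0.00108, z[3]+=0.00108
solve → V1=-0.003316+0.004665j, V2=-0.0008949+0.001409j, V3=-0.002805+0.005870j

3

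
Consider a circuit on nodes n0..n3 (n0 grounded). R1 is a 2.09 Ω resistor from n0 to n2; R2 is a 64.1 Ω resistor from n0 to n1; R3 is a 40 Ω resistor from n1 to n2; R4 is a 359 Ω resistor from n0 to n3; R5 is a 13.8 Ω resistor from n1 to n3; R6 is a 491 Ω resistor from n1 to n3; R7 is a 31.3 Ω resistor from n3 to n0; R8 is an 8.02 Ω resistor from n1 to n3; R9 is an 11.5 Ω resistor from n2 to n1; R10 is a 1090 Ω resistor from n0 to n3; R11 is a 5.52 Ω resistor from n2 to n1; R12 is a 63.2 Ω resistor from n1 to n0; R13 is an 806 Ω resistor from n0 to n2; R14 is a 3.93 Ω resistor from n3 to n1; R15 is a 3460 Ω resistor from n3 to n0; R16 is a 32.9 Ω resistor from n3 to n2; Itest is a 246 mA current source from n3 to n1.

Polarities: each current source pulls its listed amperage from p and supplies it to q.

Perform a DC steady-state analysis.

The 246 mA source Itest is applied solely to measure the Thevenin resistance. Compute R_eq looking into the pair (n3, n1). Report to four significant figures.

Apply KCL at each of the 3 non-ground nodes and solve the resulting linear system.
Node n1: branches {R2, R3, R5, R6, R8, R9, R11, R12, R14, Itest} → V_1 = 0.1006
Node n2: branches {R1, R3, R9, R11, R13, R16} → V_2 = 0.02218
Node n3: branches {R4, R5, R6, R7, R8, R10, R14, R15, R16, Itest} → V_3 = -0.3840

R_eq = 1.970 Ω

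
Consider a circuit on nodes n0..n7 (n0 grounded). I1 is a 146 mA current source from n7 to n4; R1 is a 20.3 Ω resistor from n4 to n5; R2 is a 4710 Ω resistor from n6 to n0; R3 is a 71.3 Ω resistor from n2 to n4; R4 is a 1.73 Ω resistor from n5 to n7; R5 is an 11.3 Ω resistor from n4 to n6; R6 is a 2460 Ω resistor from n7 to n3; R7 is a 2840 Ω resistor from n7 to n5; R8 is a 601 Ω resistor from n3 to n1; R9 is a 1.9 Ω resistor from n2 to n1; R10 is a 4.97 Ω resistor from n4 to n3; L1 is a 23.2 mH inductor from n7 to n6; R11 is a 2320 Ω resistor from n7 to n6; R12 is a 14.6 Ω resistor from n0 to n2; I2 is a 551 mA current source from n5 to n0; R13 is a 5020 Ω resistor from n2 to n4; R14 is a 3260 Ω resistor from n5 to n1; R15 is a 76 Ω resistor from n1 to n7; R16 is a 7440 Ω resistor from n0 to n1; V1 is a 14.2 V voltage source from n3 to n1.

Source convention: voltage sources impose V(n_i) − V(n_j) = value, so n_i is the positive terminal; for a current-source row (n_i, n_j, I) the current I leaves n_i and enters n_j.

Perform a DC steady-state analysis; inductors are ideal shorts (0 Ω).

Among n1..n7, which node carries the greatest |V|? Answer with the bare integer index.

Element admittances at DC:
  I1: injects 0.146 A into n4 (from n7)
  Y(R1) = 0.04926 S between n4,n5
  Y(R2) = 0.0002123 S between n6,n0
  Y(R3) = 0.01403 S between n2,n4
  Y(R4) = 0.5780 S between n5,n7
  Y(R5) = 0.08850 S between n4,n6
  Y(R6) = 0.0004065 S between n7,n3
  Y(R7) = 0.0003521 S between n7,n5
  Y(R8) = 0.001664 S between n3,n1
  Y(R9) = 0.5263 S between n2,n1
  Y(R10) = 0.2012 S between n4,n3
  L1: short n7↔n6 (DC inductor)
  Y(R11) = 0.0004310 S between n7,n6
  Y(R12) = 0.06849 S between n0,n2
  I2: injects 0.551 A into n0 (from n5)
  Y(R13) = 0.0001992 S between n2,n4
  Y(R14) = 0.0003067 S between n5,n1
  Y(R15) = 0.01316 S between n1,n7
  Y(R16) = 0.0001344 S between n0,n1
  V1: constraint V(n3)−V(n1) = 14.2
Assemble and solve the 9×9 MNA system:
  V(n1)=-9.305  V(n2)=-8.013  V(n3)=4.895  V(n4)=1.186  V(n5)=-4.635  V(n6)=-4.176  V(n7)=-4.176
  i(L1)=-0.4754  i(V1)=-0.7735

1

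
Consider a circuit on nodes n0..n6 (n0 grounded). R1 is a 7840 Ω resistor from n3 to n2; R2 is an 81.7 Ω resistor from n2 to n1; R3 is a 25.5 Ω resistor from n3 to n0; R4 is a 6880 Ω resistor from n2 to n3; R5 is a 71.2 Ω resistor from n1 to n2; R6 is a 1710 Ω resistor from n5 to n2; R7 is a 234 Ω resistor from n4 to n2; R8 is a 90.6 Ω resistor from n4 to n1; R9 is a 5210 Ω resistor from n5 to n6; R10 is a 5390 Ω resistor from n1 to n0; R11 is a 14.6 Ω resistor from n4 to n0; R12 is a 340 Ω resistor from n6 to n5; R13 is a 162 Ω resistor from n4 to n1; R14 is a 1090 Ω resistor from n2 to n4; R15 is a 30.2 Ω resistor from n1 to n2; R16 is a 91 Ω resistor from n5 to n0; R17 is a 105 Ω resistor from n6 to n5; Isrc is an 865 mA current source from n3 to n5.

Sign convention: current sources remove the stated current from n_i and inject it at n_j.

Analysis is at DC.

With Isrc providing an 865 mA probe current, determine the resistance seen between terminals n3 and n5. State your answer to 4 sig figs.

Element admittances at DC:
  Y(R1) = 0.0001276 S between n3,n2
  Y(R2) = 0.01224 S between n2,n1
  Y(R3) = 0.03922 S between n3,n0
  Y(R4) = 0.0001453 S between n2,n3
  Y(R5) = 0.01404 S between n1,n2
  Y(R6) = 0.0005848 S between n5,n2
  Y(R7) = 0.004274 S between n4,n2
  Y(R8) = 0.01104 S between n4,n1
  Y(R9) = 0.0001919 S between n5,n6
  Y(R10) = 0.0001855 S between n1,n0
  Y(R11) = 0.06849 S between n4,n0
  Y(R12) = 0.002941 S between n6,n5
  Y(R13) = 0.006173 S between n4,n1
  Y(R14) = 0.0009174 S between n2,n4
  Y(R15) = 0.03311 S between n1,n2
  Y(R16) = 0.01099 S between n5,n0
  Y(R17) = 0.009524 S between n6,n5
  Isrc: injects 0.865 A into n5 (from n3)
Assemble and solve the 6×6 MNA system:
  V(n1)=1.994  V(n2)=2.428  V(n3)=-21.89  V(n4)=0.5161  V(n5)=74.86  V(n6)=74.86

R_eq = 111.8 Ω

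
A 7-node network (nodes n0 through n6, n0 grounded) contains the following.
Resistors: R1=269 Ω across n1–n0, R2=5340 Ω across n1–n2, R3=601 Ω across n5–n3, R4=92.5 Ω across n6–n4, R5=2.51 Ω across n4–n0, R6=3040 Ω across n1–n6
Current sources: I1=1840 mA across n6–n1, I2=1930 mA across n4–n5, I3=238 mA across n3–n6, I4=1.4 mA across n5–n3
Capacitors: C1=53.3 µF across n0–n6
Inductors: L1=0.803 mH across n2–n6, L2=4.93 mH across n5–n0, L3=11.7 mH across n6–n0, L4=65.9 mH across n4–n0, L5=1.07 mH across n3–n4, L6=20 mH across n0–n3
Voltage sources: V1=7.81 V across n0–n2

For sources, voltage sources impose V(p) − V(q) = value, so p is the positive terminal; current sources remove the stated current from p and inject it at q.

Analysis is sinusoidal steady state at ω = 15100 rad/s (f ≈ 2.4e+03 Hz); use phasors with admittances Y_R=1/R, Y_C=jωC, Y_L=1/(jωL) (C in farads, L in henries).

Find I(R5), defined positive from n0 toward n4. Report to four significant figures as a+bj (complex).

2.050-0.2211j A

Element admittances at ω=15100 rad/s:
  Y(R1) = 0.003717+0.000j S between n1,n0
  Y(R2) = 0.0001873+0.000j S between n1,n2
  I1: injects 1.84 A into n1 (from n6)
  I2: injects 1.93 A into n5 (from n4)
  I3: injects 0.238 A into n6 (from n3)
  Y(C1) = 0.000+0.8048j S between n0,n6
  Y(L1) = 0.000-0.08247j S between n2,n6
  Y(L2) = 0.000-0.01343j S between n5,n0
  Y(L3) = 0.000-0.005660j S between n6,n0
  Y(R3) = 0.001664+0.000j S between n5,n3
  Y(R4) = 0.01081+0.000j S between n6,n4
  Y(L4) = 0.000-0.001005j S between n4,n0
  Y(L5) = 0.000-0.06189j S between n3,n4
  I4: injects 0.0014 A into n3 (from n5)
  Y(R5) = 0.3984+0.000j S between n4,n0
  Y(R6) = 0.0003289+0.000j S between n1,n6
  Y(L6) = 0.000-0.003311j S between n0,n3
  V1: constraint V(n0)−V(n2) = 7.81
Assemble and solve the 7×7 MNA system:
  V(n1)=434.3+0.1653j  V(n2)=-7.810+0.000j  V(n3)=-8.528-2.433j  V(n4)=-5.147+0.5550j  V(n5)=17.68+140.3j  V(n6)=0.8741+2.127j
  i(V1)=-0.2582+0.7162j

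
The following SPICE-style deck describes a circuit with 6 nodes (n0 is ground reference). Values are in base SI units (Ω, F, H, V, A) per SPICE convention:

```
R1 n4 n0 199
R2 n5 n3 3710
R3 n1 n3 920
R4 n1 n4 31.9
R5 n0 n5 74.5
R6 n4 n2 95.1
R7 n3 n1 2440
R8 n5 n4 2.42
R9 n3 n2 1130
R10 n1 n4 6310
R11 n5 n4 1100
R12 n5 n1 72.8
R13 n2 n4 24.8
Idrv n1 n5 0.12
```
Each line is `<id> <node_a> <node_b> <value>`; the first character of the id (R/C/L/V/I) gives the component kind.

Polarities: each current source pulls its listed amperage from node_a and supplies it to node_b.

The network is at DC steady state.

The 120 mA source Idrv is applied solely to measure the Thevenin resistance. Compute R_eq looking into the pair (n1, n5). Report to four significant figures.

MNA unknowns: 5 node voltages V₁..V_5
R1: Y=0.005025 on G[4,0]
R2: Y=0.0002695 on G[5,3]
R3: Y=0.001087 on G[1,3]
R4: Y=0.03135 on G[1,4]
R5: Y=0.01342 on G[0,5]
R6: Y=0.01052 on G[4,2]
R7: Y=0.0004098 on G[3,1]
R8: Y=0.4132 on G[5,4]
R9: Y=0.0008850 on G[3,2]
R10: Y=0.0001585 on G[1,4]
R11: Y=0.0009091 on G[5,4]
R12: Y=0.01374 on G[5,1]
R13: Y=0.04032 on G[2,4]
Idrv: z[1]−=0.12, z[5]+=0.12
solve → V1=-2.698, V2=-0.1669, V3=-1.574, V4=-0.1424, V5=0.05331

R_eq = 22.93 Ω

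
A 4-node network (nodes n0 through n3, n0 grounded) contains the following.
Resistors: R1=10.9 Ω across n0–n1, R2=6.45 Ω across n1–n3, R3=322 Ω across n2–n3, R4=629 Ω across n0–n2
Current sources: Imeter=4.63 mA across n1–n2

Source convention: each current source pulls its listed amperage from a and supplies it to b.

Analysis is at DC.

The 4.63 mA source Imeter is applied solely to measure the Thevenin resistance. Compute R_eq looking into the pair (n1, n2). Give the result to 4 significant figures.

Element admittances at DC:
  Y(R1) = 0.09174 S between n0,n1
  Y(R2) = 0.1550 S between n1,n3
  Y(R3) = 0.003106 S between n2,n3
  Y(R4) = 0.001590 S between n0,n2
  Imeter: injects 0.00463 A into n2 (from n1)
Assemble and solve the 3×3 MNA system:
  V(n1)=-0.01712  V(n2)=0.9878  V(n3)=0.002617

R_eq = 217.0 Ω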